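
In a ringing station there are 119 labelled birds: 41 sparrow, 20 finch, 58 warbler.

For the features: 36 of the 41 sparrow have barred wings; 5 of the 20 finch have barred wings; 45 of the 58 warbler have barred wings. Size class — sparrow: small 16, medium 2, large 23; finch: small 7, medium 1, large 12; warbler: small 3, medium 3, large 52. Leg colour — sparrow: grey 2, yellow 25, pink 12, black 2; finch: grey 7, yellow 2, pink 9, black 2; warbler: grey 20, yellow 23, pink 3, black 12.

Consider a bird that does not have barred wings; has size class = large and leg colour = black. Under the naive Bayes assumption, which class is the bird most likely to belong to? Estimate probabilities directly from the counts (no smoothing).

warbler

sparrow: (41/119) × (5/41) × (23/41) × (2/41) ≈ 0.00114978
finch: (20/119) × (15/20) × (12/20) × (2/20) ≈ 0.00756303
warbler: (58/119) × (13/58) × (52/58) × (12/58) ≈ 0.020264
Highest score → warbler.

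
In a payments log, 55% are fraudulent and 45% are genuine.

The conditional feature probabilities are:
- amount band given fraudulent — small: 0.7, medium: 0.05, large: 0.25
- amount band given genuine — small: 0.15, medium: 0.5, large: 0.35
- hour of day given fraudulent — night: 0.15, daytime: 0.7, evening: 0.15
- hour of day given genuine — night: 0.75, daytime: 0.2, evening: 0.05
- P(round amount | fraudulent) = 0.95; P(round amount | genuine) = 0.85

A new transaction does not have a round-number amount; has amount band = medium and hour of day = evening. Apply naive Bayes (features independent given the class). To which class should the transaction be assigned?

fraudulent: 0.55 × 0.05 × 0.15 × (1−0.95) = 0.00020625
genuine: 0.45 × 0.5 × 0.05 × (1−0.85) = 0.0016875
Highest score → genuine.

genuine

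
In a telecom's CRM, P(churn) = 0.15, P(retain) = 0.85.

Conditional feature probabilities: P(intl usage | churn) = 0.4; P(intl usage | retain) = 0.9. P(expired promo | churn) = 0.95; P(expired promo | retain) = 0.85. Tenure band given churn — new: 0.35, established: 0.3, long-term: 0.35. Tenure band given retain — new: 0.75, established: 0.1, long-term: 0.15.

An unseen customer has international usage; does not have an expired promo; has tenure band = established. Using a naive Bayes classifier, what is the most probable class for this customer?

churn: 0.15 × 0.4 × (1−0.95) × 0.3 = 0.0009
retain: 0.85 × 0.9 × (1−0.85) × 0.1 = 0.011475
Highest score → retain.

retain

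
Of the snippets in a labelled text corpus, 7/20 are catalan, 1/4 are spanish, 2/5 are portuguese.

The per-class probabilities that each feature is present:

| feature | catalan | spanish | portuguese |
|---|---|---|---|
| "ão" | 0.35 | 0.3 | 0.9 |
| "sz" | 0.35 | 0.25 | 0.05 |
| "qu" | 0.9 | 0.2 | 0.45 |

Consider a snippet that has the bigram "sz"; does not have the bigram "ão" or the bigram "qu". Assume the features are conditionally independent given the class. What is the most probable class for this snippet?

catalan: 0.35 × (1−0.35) × 0.35 × (1−0.9) = 0.0079625
spanish: 0.25 × (1−0.3) × 0.25 × (1−0.2) = 0.035
portuguese: 0.4 × (1−0.9) × 0.05 × (1−0.45) = 0.0011
Highest score → spanish.

spanish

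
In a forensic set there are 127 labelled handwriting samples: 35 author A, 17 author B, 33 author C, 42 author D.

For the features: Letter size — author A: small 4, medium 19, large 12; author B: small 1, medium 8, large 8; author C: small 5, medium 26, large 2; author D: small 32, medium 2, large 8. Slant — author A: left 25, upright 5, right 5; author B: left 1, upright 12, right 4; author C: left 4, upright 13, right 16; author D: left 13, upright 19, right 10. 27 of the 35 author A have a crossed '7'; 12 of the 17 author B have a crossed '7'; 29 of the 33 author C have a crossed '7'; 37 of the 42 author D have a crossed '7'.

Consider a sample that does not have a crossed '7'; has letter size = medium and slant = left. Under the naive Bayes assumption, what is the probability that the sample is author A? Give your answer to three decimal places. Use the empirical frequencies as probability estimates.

author A: (35/127) × (19/35) × (25/35) × (8/35) ≈ 0.0244255
author B: (17/127) × (8/17) × (1/17) × (5/17) ≈ 0.00108983
author C: (33/127) × (26/33) × (4/33) × (4/33) ≈ 0.00300789
author D: (42/127) × (2/42) × (13/42) × (5/42) ≈ 0.000580285
P(author A | x) = 0.0244255 / 0.029103505 ≈ 0.839

0.839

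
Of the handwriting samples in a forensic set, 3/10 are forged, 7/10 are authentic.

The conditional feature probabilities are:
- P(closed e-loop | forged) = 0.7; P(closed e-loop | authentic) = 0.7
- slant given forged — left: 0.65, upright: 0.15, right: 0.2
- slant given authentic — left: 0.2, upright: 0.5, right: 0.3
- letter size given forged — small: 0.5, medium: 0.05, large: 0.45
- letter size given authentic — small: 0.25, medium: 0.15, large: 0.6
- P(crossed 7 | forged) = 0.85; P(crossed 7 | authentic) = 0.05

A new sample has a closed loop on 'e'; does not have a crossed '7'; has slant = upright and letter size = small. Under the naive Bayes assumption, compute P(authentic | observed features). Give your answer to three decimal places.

forged: 0.3 × 0.7 × 0.15 × 0.5 × (1−0.85) = 0.0023625
authentic: 0.7 × 0.7 × 0.5 × 0.25 × (1−0.05) = 0.0581875
P(authentic | x) = 0.0581875 / 0.06055 ≈ 0.961

0.961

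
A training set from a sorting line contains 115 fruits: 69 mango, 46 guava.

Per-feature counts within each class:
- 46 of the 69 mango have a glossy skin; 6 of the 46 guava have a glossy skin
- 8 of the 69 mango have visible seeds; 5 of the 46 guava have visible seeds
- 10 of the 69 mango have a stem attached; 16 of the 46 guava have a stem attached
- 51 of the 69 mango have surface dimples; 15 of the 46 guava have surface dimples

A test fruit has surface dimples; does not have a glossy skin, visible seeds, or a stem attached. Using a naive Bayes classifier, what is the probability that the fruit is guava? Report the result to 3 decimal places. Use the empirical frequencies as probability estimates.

0.371

mango: (69/115) × (23/69) × (61/69) × (59/69) × (51/69) ≈ 0.111747
guava: (46/115) × (40/46) × (41/46) × (30/46) × (15/46) ≈ 0.0659303
P(guava | x) = 0.0659303 / 0.1776773 ≈ 0.371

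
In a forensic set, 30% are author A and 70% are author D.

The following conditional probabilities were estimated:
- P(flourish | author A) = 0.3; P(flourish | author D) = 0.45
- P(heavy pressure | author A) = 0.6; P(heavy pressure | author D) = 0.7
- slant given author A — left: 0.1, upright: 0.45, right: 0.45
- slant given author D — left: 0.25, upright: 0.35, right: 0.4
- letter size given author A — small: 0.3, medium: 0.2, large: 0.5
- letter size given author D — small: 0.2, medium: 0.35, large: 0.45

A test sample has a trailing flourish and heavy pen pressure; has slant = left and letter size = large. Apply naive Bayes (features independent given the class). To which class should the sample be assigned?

author A: 0.3 × 0.3 × 0.6 × 0.1 × 0.5 = 0.0027
author D: 0.7 × 0.45 × 0.7 × 0.25 × 0.45 = 0.02480625
Highest score → author D.

author D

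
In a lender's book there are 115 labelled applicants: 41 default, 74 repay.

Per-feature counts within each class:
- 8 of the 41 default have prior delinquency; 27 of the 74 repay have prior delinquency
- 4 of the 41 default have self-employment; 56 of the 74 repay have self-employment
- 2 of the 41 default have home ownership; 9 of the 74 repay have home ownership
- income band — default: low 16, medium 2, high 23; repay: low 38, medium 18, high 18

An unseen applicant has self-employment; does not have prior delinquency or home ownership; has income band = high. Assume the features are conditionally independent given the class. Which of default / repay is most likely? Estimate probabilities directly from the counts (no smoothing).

repay

default: (41/115) × (33/41) × (4/41) × (39/41) × (23/41) ≈ 0.0149388
repay: (74/115) × (47/74) × (56/74) × (65/74) × (18/74) ≈ 0.0660813
Highest score → repay.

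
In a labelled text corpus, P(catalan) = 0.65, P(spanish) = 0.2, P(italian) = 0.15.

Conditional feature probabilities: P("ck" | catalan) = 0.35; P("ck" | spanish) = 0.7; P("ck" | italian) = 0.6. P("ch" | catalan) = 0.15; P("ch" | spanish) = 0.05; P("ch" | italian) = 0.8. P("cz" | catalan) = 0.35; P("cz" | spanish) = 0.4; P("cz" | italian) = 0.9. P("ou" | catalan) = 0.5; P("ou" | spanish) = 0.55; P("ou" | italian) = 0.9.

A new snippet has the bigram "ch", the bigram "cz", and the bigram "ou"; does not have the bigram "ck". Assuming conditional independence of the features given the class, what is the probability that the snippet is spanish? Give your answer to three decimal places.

0.013

catalan: 0.65 × (1−0.35) × 0.15 × 0.35 × 0.5 = 0.011090625
spanish: 0.2 × (1−0.7) × 0.05 × 0.4 × 0.55 = 0.00066
italian: 0.15 × (1−0.6) × 0.8 × 0.9 × 0.9 = 0.03888
P(spanish | x) = 0.00066 / 0.050630625 ≈ 0.013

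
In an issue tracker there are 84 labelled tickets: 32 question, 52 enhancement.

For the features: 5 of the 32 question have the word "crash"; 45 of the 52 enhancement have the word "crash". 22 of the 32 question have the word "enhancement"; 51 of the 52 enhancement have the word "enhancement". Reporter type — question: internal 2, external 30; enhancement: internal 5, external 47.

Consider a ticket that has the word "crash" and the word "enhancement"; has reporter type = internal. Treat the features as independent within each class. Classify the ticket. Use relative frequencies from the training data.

enhancement

question: (32/84) × (5/32) × (22/32) × (2/32) ≈ 0.00255766
enhancement: (52/84) × (45/52) × (51/52) × (5/52) ≈ 0.0505204
Highest score → enhancement.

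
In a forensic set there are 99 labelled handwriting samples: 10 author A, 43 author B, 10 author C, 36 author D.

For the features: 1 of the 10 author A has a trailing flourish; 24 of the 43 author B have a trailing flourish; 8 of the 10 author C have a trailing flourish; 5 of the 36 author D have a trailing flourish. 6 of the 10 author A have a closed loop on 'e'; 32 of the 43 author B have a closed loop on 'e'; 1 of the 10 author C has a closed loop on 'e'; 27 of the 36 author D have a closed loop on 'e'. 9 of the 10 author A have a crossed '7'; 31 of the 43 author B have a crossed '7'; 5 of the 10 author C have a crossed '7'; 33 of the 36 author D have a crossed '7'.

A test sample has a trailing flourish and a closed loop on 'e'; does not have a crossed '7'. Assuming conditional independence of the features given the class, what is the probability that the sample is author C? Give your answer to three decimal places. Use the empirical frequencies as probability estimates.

0.069

author A: (10/99) × (1/10) × (6/10) × (1/10) ≈ 0.000606061
author B: (43/99) × (24/43) × (32/43) × (12/43) ≈ 0.0503466
author C: (10/99) × (8/10) × (1/10) × (5/10) ≈ 0.0040404
author D: (36/99) × (5/36) × (27/36) × (3/36) ≈ 0.00315657
P(author C | x) = 0.0040404 / 0.058149631 ≈ 0.069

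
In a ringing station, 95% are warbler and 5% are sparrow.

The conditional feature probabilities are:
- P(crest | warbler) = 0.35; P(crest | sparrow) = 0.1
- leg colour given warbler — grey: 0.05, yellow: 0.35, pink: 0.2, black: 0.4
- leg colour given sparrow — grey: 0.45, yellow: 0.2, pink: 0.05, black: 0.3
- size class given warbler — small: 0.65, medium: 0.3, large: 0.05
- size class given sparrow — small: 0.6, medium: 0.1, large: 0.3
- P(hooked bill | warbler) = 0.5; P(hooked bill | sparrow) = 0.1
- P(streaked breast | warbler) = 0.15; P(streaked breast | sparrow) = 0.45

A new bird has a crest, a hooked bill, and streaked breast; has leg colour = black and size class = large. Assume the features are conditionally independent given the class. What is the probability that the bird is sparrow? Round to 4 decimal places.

warbler: 0.95 × 0.35 × 0.4 × 0.05 × 0.5 × 0.15 = 0.00049875
sparrow: 0.05 × 0.1 × 0.3 × 0.3 × 0.1 × 0.45 = 0.00002025
P(sparrow | x) = 0.00002025 / 0.000519 ≈ 0.0390

0.0390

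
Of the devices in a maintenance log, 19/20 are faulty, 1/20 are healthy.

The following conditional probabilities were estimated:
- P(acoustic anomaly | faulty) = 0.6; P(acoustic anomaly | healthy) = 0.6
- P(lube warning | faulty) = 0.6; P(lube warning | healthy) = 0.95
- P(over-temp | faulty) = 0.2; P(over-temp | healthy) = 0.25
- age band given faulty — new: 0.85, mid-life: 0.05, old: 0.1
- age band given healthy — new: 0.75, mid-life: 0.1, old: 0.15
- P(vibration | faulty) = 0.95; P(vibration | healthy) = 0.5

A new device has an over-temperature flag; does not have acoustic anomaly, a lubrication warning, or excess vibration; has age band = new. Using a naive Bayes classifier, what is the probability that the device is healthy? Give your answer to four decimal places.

faulty: 0.95 × (1−0.6) × (1−0.6) × 0.2 × 0.85 × (1−0.95) = 0.001292
healthy: 0.05 × (1−0.6) × (1−0.95) × 0.25 × 0.75 × (1−0.5) = 0.00009375
P(healthy | x) = 0.00009375 / 0.00138575 ≈ 0.0677

0.0677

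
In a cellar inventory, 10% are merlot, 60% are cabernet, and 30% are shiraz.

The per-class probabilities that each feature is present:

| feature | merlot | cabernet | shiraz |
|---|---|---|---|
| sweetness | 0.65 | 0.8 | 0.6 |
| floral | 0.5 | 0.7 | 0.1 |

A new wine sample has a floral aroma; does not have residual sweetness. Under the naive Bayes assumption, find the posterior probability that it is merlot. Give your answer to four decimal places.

merlot: 0.1 × (1−0.65) × 0.5 = 0.0175
cabernet: 0.6 × (1−0.8) × 0.7 = 0.084
shiraz: 0.3 × (1−0.6) × 0.1 = 0.012
P(merlot | x) = 0.0175 / 0.1135 ≈ 0.1542

0.1542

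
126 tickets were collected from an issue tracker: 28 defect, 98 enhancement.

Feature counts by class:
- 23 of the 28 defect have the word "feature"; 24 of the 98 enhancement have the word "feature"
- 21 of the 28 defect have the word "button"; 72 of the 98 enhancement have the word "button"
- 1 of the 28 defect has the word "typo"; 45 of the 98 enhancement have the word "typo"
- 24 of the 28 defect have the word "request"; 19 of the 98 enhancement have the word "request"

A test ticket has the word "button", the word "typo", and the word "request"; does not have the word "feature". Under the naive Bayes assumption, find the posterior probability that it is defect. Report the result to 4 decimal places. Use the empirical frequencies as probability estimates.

0.0232

defect: (28/126) × (5/28) × (21/28) × (1/28) × (24/28) ≈ 0.000911079
enhancement: (98/126) × (74/98) × (72/98) × (45/98) × (19/98) ≈ 0.0384133
P(defect | x) = 0.000911079 / 0.039324379 ≈ 0.0232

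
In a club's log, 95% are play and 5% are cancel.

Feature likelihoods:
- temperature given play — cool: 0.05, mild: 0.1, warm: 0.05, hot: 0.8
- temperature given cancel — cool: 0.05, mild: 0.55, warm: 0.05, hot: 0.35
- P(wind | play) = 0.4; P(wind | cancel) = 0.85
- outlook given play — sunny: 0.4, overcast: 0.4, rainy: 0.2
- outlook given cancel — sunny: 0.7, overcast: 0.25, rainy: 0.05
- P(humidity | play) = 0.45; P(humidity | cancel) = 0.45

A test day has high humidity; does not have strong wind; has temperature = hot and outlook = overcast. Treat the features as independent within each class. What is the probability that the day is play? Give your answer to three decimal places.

0.996

play: 0.95 × 0.8 × (1−0.4) × 0.4 × 0.45 = 0.08208
cancel: 0.05 × 0.35 × (1−0.85) × 0.25 × 0.45 = 0.0002953125
P(play | x) = 0.08208 / 0.0823753125 ≈ 0.996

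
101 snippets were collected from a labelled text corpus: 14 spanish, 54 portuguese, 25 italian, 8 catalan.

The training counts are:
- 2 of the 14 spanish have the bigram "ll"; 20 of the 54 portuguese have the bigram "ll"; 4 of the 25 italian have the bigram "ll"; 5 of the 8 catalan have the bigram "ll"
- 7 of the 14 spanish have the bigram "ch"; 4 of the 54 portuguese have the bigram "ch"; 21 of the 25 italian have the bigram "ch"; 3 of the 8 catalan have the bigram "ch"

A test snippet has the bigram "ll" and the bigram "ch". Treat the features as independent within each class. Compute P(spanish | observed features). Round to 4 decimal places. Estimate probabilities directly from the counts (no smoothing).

spanish: (14/101) × (2/14) × (7/14) ≈ 0.00990099
portuguese: (54/101) × (20/54) × (4/54) ≈ 0.0146681
italian: (25/101) × (4/25) × (21/25) ≈ 0.0332673
catalan: (8/101) × (5/8) × (3/8) ≈ 0.0185644
P(spanish | x) = 0.00990099 / 0.07640079 ≈ 0.1296

0.1296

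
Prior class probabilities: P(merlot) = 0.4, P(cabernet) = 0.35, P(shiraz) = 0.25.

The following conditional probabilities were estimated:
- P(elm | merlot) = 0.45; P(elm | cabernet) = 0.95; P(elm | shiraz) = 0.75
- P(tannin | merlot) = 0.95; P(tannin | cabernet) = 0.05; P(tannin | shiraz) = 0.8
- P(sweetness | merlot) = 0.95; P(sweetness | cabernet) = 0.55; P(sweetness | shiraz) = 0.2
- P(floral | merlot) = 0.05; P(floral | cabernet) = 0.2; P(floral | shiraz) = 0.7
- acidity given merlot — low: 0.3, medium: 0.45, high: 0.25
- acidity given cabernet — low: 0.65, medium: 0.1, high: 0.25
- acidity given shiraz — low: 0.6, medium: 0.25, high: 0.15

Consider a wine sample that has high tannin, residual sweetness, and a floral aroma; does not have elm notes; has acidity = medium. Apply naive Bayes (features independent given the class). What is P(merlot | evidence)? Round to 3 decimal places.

0.717

merlot: 0.4 × (1−0.45) × 0.95 × 0.95 × 0.05 × 0.45 = 0.004467375
cabernet: 0.35 × (1−0.95) × 0.05 × 0.55 × 0.2 × 0.1 = 0.000009625
shiraz: 0.25 × (1−0.75) × 0.8 × 0.2 × 0.7 × 0.25 = 0.00175
P(merlot | x) = 0.004467375 / 0.006227 ≈ 0.717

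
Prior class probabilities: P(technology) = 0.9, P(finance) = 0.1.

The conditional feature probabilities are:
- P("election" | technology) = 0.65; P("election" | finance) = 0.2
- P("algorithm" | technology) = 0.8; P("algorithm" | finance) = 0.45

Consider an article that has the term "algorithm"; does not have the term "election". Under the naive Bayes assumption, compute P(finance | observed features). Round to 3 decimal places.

technology: 0.9 × (1−0.65) × 0.8 = 0.252
finance: 0.1 × (1−0.2) × 0.45 = 0.036
P(finance | x) = 0.036 / 0.288 ≈ 0.125

0.125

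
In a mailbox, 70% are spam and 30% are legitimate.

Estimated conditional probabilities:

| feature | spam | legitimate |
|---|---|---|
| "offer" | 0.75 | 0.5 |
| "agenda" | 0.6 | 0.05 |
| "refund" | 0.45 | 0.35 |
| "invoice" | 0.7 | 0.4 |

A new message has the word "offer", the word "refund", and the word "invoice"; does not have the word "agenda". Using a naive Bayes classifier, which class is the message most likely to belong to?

spam

spam: 0.7 × 0.75 × (1−0.6) × 0.45 × 0.7 = 0.06615
legitimate: 0.3 × 0.5 × (1−0.05) × 0.35 × 0.4 = 0.01995
Highest score → spam.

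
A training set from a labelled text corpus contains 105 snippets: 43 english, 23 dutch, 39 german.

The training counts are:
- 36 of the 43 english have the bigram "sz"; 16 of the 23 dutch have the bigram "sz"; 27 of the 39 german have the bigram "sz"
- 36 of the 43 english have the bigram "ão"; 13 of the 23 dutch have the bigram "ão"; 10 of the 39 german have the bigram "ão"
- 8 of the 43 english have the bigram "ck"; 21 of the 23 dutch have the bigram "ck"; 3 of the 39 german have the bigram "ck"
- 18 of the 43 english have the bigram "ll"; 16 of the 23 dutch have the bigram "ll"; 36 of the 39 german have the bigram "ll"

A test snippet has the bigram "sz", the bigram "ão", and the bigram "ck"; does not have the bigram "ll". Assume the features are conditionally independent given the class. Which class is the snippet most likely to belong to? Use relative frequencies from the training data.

english: (43/105) × (36/43) × (36/43) × (8/43) × (25/43) ≈ 0.0310485
dutch: (23/105) × (16/23) × (13/23) × (21/23) × (7/23) ≈ 0.0239336
german: (39/105) × (27/39) × (10/39) × (3/39) × (3/39) ≈ 0.000390142
Highest score → english.

english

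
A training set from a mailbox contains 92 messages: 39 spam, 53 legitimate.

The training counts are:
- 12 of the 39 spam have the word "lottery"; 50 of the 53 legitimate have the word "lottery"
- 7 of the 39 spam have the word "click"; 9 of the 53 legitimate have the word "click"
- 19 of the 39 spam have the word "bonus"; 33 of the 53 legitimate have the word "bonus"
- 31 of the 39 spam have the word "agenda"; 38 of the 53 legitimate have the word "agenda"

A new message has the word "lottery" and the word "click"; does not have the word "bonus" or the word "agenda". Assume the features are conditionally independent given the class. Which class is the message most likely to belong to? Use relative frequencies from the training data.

spam: (39/92) × (12/39) × (7/39) × (20/39) × (8/39) ≈ 0.00246273
legitimate: (53/92) × (50/53) × (9/53) × (20/53) × (15/53) ≈ 0.0098564
Highest score → legitimate.

legitimate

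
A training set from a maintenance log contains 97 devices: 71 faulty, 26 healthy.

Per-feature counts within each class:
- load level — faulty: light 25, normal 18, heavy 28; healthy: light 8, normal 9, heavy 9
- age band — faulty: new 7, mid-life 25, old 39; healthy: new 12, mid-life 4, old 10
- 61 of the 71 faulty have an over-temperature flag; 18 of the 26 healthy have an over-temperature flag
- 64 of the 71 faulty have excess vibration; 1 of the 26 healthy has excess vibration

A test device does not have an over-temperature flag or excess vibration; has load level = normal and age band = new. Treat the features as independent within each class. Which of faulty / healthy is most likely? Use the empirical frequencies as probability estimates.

faulty: (71/97) × (18/71) × (7/71) × (10/71) × (7/71) ≈ 0.000254052
healthy: (26/97) × (9/26) × (12/26) × (8/26) × (25/26) ≈ 0.0126696
Highest score → healthy.

healthy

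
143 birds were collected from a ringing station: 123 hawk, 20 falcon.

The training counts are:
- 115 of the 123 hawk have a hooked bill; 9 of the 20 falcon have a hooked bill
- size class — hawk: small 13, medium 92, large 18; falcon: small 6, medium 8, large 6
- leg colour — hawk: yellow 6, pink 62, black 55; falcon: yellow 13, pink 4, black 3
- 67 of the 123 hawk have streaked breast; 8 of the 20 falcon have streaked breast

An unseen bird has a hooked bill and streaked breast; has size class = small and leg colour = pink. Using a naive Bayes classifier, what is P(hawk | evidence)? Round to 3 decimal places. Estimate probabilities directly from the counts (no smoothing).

hawk: (123/143) × (115/123) × (13/123) × (62/123) × (67/123) ≈ 0.0233376
falcon: (20/143) × (9/20) × (6/20) × (4/20) × (8/20) ≈ 0.00151049
P(hawk | x) = 0.0233376 / 0.02484809 ≈ 0.939

0.939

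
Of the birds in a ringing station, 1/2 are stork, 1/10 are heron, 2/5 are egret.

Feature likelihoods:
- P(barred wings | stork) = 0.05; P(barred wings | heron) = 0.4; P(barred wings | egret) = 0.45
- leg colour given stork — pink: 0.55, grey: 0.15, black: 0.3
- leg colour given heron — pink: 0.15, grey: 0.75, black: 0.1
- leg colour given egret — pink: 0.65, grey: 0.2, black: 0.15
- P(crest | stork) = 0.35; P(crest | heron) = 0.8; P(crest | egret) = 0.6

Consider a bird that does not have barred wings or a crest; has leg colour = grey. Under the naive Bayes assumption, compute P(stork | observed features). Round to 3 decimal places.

stork: 0.5 × (1−0.05) × 0.15 × (1−0.35) = 0.0463125
heron: 0.1 × (1−0.4) × 0.75 × (1−0.8) = 0.009
egret: 0.4 × (1−0.45) × 0.2 × (1−0.6) = 0.0176
P(stork | x) = 0.0463125 / 0.0729125 ≈ 0.635

0.635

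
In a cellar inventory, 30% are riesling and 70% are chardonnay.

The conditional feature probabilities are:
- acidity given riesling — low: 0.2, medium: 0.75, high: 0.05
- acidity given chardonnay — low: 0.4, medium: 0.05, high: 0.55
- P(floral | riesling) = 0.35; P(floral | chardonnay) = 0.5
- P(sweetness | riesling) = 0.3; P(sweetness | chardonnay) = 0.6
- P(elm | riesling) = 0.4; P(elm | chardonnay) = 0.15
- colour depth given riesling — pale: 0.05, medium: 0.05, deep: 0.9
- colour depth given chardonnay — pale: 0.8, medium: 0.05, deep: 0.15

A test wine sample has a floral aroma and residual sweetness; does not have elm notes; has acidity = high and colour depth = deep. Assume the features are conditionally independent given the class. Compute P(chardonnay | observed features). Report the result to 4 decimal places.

riesling: 0.3 × 0.05 × 0.35 × 0.3 × (1−0.4) × 0.9 = 0.0008505
chardonnay: 0.7 × 0.55 × 0.5 × 0.6 × (1−0.15) × 0.15 = 0.01472625
P(chardonnay | x) = 0.01472625 / 0.01557675 ≈ 0.9454

0.9454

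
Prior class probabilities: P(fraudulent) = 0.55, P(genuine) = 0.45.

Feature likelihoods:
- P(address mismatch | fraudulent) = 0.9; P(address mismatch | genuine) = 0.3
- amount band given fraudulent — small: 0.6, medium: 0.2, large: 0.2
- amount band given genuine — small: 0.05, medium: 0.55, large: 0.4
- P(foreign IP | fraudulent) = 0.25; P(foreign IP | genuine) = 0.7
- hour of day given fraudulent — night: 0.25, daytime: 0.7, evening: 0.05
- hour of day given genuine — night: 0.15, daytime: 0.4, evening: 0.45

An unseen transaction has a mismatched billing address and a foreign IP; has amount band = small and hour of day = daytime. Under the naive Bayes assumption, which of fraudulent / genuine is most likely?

fraudulent: 0.55 × 0.9 × 0.6 × 0.25 × 0.7 = 0.051975
genuine: 0.45 × 0.3 × 0.05 × 0.7 × 0.4 = 0.00189
Highest score → fraudulent.

fraudulent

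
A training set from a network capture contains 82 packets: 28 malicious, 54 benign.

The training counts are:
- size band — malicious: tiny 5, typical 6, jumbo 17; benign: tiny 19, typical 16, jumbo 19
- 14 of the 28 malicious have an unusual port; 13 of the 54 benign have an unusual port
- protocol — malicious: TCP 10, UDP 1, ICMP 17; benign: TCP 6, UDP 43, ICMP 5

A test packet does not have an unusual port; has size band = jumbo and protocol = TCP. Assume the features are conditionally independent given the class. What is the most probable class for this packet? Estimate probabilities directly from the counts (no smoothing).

malicious

malicious: (28/82) × (17/28) × (14/28) × (10/28) ≈ 0.0370209
benign: (54/82) × (19/54) × (41/54) × (6/54) ≈ 0.0195473
Highest score → malicious.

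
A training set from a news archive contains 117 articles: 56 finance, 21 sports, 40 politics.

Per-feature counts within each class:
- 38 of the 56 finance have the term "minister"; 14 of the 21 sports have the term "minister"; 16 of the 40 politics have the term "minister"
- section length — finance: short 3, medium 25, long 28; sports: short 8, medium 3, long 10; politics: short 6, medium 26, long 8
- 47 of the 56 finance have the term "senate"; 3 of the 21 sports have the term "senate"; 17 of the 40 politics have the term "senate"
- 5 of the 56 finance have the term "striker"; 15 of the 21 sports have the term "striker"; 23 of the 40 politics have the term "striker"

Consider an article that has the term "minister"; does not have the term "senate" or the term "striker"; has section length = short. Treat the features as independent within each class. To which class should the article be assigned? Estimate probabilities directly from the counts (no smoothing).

finance: (56/117) × (38/56) × (3/56) × (9/56) × (51/56) ≈ 0.00254664
sports: (21/117) × (14/21) × (8/21) × (18/21) × (6/21) ≈ 0.0111634
politics: (40/117) × (16/40) × (6/40) × (23/40) × (17/40) ≈ 0.00501282
Highest score → sports.

sports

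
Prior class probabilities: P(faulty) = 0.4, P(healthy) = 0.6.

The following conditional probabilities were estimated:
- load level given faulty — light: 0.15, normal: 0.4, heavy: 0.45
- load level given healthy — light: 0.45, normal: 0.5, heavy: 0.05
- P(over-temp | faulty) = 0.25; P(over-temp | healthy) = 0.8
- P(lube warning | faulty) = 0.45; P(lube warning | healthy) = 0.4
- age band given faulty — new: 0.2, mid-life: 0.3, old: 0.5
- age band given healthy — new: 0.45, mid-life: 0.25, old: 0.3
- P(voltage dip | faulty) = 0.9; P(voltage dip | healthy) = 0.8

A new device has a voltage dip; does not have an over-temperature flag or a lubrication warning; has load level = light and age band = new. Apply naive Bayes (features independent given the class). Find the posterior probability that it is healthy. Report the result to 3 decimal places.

0.724

faulty: 0.4 × 0.15 × (1−0.25) × (1−0.45) × 0.2 × 0.9 = 0.004455
healthy: 0.6 × 0.45 × (1−0.8) × (1−0.4) × 0.45 × 0.8 = 0.011664
P(healthy | x) = 0.011664 / 0.016119 ≈ 0.724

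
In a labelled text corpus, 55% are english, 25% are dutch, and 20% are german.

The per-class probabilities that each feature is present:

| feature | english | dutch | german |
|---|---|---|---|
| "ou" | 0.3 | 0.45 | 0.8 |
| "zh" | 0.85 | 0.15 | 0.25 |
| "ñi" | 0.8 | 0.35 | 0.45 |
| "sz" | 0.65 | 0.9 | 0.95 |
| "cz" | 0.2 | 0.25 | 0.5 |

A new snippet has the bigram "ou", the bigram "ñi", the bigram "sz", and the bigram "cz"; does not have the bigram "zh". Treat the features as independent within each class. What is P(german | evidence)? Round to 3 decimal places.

english: 0.55 × 0.3 × (1−0.85) × 0.8 × 0.65 × 0.2 = 0.002574
dutch: 0.25 × 0.45 × (1−0.15) × 0.35 × 0.9 × 0.25 = 0.00753046875
german: 0.2 × 0.8 × (1−0.25) × 0.45 × 0.95 × 0.5 = 0.02565
P(german | x) = 0.02565 / 0.03575446875 ≈ 0.717

0.717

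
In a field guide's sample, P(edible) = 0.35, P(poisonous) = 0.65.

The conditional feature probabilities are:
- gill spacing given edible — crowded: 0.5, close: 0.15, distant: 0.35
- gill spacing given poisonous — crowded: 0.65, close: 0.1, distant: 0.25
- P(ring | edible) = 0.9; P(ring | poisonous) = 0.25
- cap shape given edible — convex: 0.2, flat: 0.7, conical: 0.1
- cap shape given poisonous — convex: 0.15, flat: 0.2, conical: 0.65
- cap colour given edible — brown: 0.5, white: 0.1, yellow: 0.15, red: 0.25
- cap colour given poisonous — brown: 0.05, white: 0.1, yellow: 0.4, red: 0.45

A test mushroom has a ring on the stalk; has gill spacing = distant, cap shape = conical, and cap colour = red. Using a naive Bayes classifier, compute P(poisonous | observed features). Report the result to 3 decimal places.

0.812

edible: 0.35 × 0.35 × 0.9 × 0.1 × 0.25 = 0.00275625
poisonous: 0.65 × 0.25 × 0.25 × 0.65 × 0.45 = 0.0118828125
P(poisonous | x) = 0.0118828125 / 0.0146390625 ≈ 0.812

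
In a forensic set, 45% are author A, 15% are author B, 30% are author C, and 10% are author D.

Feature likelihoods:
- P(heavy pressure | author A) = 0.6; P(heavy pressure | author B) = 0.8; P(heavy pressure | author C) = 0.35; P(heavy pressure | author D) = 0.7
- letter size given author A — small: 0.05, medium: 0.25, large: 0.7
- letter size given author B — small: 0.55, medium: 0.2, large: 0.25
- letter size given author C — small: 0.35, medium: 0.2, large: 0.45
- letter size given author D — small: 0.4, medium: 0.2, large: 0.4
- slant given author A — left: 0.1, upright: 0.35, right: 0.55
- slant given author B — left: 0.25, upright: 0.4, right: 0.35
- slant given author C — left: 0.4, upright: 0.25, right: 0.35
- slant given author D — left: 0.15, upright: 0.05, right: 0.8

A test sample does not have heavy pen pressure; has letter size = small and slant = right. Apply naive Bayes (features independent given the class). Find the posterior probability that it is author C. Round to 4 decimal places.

author A: 0.45 × (1−0.6) × 0.05 × 0.55 = 0.00495
author B: 0.15 × (1−0.8) × 0.55 × 0.35 = 0.005775
author C: 0.3 × (1−0.35) × 0.35 × 0.35 = 0.0238875
author D: 0.1 × (1−0.7) × 0.4 × 0.8 = 0.0096
P(author C | x) = 0.0238875 / 0.0442125 ≈ 0.5403

0.5403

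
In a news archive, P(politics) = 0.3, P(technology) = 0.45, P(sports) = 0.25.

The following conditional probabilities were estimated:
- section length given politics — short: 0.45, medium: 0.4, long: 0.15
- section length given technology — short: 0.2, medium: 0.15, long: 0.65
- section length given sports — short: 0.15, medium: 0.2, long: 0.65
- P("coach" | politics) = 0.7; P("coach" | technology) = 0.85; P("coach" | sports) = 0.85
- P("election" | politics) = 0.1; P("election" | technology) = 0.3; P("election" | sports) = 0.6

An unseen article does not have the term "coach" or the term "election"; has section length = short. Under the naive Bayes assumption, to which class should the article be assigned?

politics: 0.3 × 0.45 × (1−0.7) × (1−0.1) = 0.03645
technology: 0.45 × 0.2 × (1−0.85) × (1−0.3) = 0.00945
sports: 0.25 × 0.15 × (1−0.85) × (1−0.6) = 0.00225
Highest score → politics.

politics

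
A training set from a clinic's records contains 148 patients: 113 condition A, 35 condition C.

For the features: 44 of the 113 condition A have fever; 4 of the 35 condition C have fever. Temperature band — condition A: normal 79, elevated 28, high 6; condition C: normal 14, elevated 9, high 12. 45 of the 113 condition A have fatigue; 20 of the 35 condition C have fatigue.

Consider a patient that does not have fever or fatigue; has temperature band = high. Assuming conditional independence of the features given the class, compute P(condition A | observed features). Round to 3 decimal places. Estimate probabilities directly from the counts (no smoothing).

condition A: (113/148) × (69/113) × (6/113) × (68/113) ≈ 0.0148967
condition C: (35/148) × (31/35) × (12/35) × (15/35) ≈ 0.0307777
P(condition A | x) = 0.0148967 / 0.0456744 ≈ 0.326

0.326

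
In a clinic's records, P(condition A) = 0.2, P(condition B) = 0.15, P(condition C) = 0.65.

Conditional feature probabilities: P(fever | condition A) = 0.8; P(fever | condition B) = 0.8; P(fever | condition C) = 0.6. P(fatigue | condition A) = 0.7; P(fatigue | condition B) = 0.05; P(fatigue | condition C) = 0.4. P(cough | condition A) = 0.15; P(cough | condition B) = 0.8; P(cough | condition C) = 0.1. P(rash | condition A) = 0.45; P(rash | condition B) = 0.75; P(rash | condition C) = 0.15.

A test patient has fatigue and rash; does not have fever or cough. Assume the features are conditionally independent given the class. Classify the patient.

condition C

condition A: 0.2 × (1−0.8) × 0.7 × (1−0.15) × 0.45 = 0.01071
condition B: 0.15 × (1−0.8) × 0.05 × (1−0.8) × 0.75 = 0.000225
condition C: 0.65 × (1−0.6) × 0.4 × (1−0.1) × 0.15 = 0.01404
Highest score → condition C.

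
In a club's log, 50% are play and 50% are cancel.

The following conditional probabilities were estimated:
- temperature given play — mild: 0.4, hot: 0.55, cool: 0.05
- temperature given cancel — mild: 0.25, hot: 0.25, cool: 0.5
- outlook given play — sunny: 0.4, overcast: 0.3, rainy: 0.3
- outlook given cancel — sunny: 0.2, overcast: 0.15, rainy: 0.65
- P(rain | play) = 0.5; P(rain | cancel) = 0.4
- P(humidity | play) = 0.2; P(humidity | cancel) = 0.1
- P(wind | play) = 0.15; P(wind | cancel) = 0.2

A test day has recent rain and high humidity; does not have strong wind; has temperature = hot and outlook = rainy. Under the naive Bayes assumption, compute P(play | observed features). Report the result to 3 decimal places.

play: 0.5 × 0.55 × 0.3 × 0.5 × 0.2 × (1−0.15) = 0.0070125
cancel: 0.5 × 0.25 × 0.65 × 0.4 × 0.1 × (1−0.2) = 0.0026
P(play | x) = 0.0070125 / 0.0096125 ≈ 0.730

0.730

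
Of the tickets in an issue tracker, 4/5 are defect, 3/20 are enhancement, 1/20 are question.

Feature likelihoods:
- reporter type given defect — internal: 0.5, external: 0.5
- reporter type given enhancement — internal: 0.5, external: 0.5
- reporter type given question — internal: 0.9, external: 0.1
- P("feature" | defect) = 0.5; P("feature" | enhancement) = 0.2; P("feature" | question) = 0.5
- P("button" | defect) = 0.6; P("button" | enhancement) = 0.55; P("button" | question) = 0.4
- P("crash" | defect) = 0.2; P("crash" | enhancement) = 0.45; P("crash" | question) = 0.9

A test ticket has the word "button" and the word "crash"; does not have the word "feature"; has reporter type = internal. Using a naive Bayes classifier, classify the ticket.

defect: 0.8 × 0.5 × (1−0.5) × 0.6 × 0.2 = 0.024
enhancement: 0.15 × 0.5 × (1−0.2) × 0.55 × 0.45 = 0.01485
question: 0.05 × 0.9 × (1−0.5) × 0.4 × 0.9 = 0.0081
Highest score → defect.

defect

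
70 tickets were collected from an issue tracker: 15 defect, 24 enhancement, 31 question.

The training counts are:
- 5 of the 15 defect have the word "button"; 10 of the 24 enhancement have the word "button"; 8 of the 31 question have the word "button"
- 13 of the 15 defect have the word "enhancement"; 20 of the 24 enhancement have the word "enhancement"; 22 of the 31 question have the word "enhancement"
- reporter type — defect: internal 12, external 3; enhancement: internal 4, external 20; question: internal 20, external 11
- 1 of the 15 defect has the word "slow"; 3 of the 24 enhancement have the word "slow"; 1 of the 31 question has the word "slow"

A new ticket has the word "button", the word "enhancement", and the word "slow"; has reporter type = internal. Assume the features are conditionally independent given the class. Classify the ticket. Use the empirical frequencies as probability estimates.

defect: (15/70) × (5/15) × (13/15) × (12/15) × (1/15) ≈ 0.00330159
enhancement: (24/70) × (10/24) × (20/24) × (4/24) × (3/24) ≈ 0.00248016
question: (31/70) × (8/31) × (22/31) × (20/31) × (1/31) ≈ 0.00168795
Highest score → defect.

defect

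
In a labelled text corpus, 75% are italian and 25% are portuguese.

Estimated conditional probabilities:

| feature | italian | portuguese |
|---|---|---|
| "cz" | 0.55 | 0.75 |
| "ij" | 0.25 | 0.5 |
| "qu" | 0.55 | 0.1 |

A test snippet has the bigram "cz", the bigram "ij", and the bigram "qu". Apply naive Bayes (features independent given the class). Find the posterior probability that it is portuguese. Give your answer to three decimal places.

italian: 0.75 × 0.55 × 0.25 × 0.55 = 0.05671875
portuguese: 0.25 × 0.75 × 0.5 × 0.1 = 0.009375
P(portuguese | x) = 0.009375 / 0.06609375 ≈ 0.142

0.142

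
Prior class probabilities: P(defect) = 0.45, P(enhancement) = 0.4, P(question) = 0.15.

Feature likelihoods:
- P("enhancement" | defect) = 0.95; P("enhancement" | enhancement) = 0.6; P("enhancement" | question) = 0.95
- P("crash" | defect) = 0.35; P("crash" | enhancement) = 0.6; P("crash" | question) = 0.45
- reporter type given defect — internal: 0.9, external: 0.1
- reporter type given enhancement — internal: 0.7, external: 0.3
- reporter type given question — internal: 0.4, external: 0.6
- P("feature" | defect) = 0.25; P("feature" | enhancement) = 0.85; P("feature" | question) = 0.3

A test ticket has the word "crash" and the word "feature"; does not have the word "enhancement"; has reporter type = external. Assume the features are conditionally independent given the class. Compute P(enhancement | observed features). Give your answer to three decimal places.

0.968

defect: 0.45 × (1−0.95) × 0.35 × 0.1 × 0.25 = 0.000196875
enhancement: 0.4 × (1−0.6) × 0.6 × 0.3 × 0.85 = 0.02448
question: 0.15 × (1−0.95) × 0.45 × 0.6 × 0.3 = 0.0006075
P(enhancement | x) = 0.02448 / 0.025284375 ≈ 0.968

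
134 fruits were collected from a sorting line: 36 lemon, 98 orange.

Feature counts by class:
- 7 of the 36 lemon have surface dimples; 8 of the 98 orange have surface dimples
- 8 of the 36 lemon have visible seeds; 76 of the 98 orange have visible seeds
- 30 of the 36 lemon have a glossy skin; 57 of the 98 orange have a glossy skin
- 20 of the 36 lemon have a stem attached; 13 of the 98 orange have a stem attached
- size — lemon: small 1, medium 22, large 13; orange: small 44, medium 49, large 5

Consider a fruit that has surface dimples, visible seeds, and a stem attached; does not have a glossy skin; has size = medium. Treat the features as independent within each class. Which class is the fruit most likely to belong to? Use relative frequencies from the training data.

lemon: (36/134) × (7/36) × (8/36) × (6/36) × (20/36) × (22/36) ≈ 0.000656867
orange: (98/134) × (8/98) × (76/98) × (41/98) × (13/98) × (49/98) ≈ 0.00128475
Highest score → orange.

orange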